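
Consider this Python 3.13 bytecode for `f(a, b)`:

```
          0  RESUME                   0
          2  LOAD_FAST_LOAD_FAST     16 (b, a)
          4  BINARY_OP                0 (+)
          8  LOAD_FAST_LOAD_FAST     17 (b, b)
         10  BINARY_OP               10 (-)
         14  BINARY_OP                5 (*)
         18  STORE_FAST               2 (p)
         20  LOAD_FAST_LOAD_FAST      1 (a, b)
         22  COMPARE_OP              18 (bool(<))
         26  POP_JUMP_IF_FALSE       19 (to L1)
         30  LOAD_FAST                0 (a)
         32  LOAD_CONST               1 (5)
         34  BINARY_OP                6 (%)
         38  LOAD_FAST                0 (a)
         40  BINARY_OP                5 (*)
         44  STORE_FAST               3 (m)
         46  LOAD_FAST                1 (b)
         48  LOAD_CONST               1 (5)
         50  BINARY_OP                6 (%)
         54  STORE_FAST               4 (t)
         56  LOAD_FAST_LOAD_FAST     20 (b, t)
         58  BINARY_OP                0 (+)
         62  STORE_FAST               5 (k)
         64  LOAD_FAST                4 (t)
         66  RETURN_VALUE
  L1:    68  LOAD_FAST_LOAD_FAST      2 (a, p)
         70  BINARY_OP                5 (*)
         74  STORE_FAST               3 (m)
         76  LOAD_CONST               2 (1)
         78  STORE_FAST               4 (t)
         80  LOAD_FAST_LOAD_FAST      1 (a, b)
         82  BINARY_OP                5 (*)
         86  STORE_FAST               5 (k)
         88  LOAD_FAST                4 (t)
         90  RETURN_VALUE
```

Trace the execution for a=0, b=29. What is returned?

4

LOAD_FAST_LOAD_FAST b,a → push 29,0. Stack: [29, 0]
BINARY_OP + → 29 + 0 = 29. Stack: [29]
LOAD_FAST_LOAD_FAST b,b → push 29,29. Stack: [29, 29, 29]
BINARY_OP - → 29 - 29 = 0. Stack: [29, 0]
BINARY_OP * → 29 * 0 = 0. Stack: [0]
STORE_FAST p → p=0. Stack: []
LOAD_FAST_LOAD_FAST a,b → push 0,29. Stack: [0, 29]
COMPARE_OP bool(<) → 0 vs 29 = True. Stack: [True]
POP_JUMP_IF_FALSE → pop True; no jump. Stack: []
LOAD_FAST a → push 0. Stack: [0]
LOAD_CONST → push 5. Stack: [0, 5]
BINARY_OP % → 0 % 5 = 0. Stack: [0]
LOAD_FAST a → push 0. Stack: [0, 0]
BINARY_OP * → 0 * 0 = 0. Stack: [0]
STORE_FAST m → m=0. Stack: []
LOAD_FAST b → push 29. Stack: [29]
LOAD_CONST → push 5. Stack: [29, 5]
BINARY_OP % → 29 % 5 = 4. Stack: [4]
STORE_FAST t → t=4. Stack: []
LOAD_FAST_LOAD_FAST b,t → push 29,4. Stack: [29, 4]
BINARY_OP + → 29 + 4 = 33. Stack: [33]
STORE_FAST k → k=33. Stack: []
LOAD_FAST t → push 4. Stack: [4]
RETURN_VALUE → return 4.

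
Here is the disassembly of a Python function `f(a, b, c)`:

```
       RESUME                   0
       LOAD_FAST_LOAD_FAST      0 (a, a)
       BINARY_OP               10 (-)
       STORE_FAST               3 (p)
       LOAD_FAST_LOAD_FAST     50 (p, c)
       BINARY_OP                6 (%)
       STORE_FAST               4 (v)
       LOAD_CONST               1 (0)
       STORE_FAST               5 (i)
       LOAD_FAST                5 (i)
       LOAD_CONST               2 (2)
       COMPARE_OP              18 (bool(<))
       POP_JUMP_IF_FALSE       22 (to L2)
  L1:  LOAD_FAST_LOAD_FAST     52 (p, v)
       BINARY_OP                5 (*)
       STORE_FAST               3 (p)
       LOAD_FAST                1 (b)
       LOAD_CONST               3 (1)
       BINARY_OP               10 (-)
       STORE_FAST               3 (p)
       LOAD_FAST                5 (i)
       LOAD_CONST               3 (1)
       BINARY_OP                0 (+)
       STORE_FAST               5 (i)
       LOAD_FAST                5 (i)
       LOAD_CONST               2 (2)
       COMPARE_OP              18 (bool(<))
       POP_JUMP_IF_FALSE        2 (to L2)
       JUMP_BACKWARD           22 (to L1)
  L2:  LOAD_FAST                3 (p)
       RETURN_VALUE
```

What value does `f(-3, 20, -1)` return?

19

LOAD_FAST_LOAD_FAST a,a → push -3,-3. Stack: [-3, -3]
BINARY_OP - → -3 - -3 = 0. Stack: [0]
STORE_FAST p → p=0. Stack: []
LOAD_FAST_LOAD_FAST p,c → push 0,-1. Stack: [0, -1]
BINARY_OP % → 0 % -1 = 0. Stack: [0]
STORE_FAST v → v=0. Stack: []
LOAD_CONST → push 0. Stack: [0]
STORE_FAST i → i=0. Stack: []
LOAD_FAST i → push 0. Stack: [0]
LOAD_CONST → push 2. Stack: [0, 2]
COMPARE_OP bool(<) → 0 vs 2 = True. Stack: [True]
POP_JUMP_IF_FALSE → pop True; no jump. Stack: []
LOAD_FAST_LOAD_FAST p,v → push 0,0. Stack: [0, 0]
BINARY_OP * → 0 * 0 = 0. Stack: [0]
STORE_FAST p → p=0. Stack: []
LOAD_FAST b → push 20. Stack: [20]
LOAD_CONST → push 1. Stack: [20, 1]
BINARY_OP - → 20 - 1 = 19. Stack: [19]
STORE_FAST p → p=19. Stack: []
LOAD_FAST i → push 0. Stack: [0]
LOAD_CONST → push 1. Stack: [0, 1]
BINARY_OP + → 0 + 1 = 1. Stack: [1]
STORE_FAST i → i=1. Stack: []
LOAD_FAST i → push 1. Stack: [1]
LOAD_CONST → push 2. Stack: [1, 2]
COMPARE_OP bool(<) → 1 vs 2 = True. Stack: [True]
POP_JUMP_IF_FALSE → pop True; no jump. Stack: []
LOAD_FAST_LOAD_FAST p,v → push 19,0. Stack: [19, 0]
BINARY_OP * → 19 * 0 = 0. Stack: [0]
STORE_FAST p → p=0. Stack: []
LOAD_FAST b → push 20. Stack: [20]
LOAD_CONST → push 1. Stack: [20, 1]
BINARY_OP - → 20 - 1 = 19. Stack: [19]
STORE_FAST p → p=19. Stack: []
LOAD_FAST i → push 1. Stack: [1]
LOAD_CONST → push 1. Stack: [1, 1]
BINARY_OP + → 1 + 1 = 2. Stack: [2]
STORE_FAST i → i=2. Stack: []
LOAD_FAST i → push 2. Stack: [2]
LOAD_CONST → push 2. Stack: [2, 2]
COMPARE_OP bool(<) → 2 vs 2 = False. Stack: [False]
POP_JUMP_IF_FALSE → pop False; jump. Stack: []
LOAD_FAST p → push 19. Stack: [19]
RETURN_VALUE → return 19.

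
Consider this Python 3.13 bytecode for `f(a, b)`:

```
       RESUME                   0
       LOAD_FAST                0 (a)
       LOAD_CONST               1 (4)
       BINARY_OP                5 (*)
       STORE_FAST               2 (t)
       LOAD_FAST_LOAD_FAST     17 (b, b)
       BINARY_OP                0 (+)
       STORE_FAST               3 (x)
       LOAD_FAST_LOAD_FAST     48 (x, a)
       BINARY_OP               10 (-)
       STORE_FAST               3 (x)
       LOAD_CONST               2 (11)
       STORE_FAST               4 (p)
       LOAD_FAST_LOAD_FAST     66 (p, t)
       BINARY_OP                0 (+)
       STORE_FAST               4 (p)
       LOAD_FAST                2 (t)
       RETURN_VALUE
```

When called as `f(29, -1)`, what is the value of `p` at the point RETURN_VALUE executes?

LOAD_FAST a → push 29. Stack: [29]
LOAD_CONST → push 4. Stack: [29, 4]
BINARY_OP * → 29 * 4 = 116. Stack: [116]
STORE_FAST t → t=116. Stack: []
LOAD_FAST_LOAD_FAST b,b → push -1,-1. Stack: [-1, -1]
BINARY_OP + → -1 + -1 = -2. Stack: [-2]
STORE_FAST x → x=-2. Stack: []
LOAD_FAST_LOAD_FAST x,a → push -2,29. Stack: [-2, 29]
BINARY_OP - → -2 - 29 = -31. Stack: [-31]
STORE_FAST x → x=-31. Stack: []
LOAD_CONST → push 11. Stack: [11]
STORE_FAST p → p=11. Stack: []
LOAD_FAST_LOAD_FAST p,t → push 11,116. Stack: [11, 116]
BINARY_OP + → 11 + 116 = 127. Stack: [127]
STORE_FAST p → p=127. Stack: []
LOAD_FAST t → push 116. Stack: [116]
RETURN_VALUE → return 116.

127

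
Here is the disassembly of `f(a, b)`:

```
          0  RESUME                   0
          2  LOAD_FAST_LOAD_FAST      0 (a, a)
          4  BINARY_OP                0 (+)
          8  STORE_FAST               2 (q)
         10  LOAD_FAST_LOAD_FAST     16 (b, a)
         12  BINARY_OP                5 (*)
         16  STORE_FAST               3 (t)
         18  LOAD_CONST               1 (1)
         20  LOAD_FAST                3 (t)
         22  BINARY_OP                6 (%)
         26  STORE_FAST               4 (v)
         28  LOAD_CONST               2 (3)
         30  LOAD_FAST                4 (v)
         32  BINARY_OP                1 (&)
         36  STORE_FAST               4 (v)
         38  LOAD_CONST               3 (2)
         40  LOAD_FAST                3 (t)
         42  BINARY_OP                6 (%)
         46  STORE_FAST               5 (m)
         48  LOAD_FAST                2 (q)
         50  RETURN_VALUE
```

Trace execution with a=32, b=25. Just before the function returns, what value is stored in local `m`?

2

LOAD_FAST_LOAD_FAST a,a → push 32,32. Stack: [32, 32]
BINARY_OP + → 32 + 32 = 64. Stack: [64]
STORE_FAST q → q=64. Stack: []
LOAD_FAST_LOAD_FAST b,a → push 25,32. Stack: [25, 32]
BINARY_OP * → 25 * 32 = 800. Stack: [800]
STORE_FAST t → t=800. Stack: []
LOAD_CONST → push 1. Stack: [1]
LOAD_FAST t → push 800. Stack: [1, 800]
BINARY_OP % → 1 % 800 = 1. Stack: [1]
STORE_FAST v → v=1. Stack: []
LOAD_CONST → push 3. Stack: [3]
LOAD_FAST v → push 1. Stack: [3, 1]
BINARY_OP & → 3 & 1 = 1. Stack: [1]
STORE_FAST v → v=1. Stack: []
LOAD_CONST → push 2. Stack: [2]
LOAD_FAST t → push 800. Stack: [2, 800]
BINARY_OP % → 2 % 800 = 2. Stack: [2]
STORE_FAST m → m=2. Stack: []
LOAD_FAST q → push 64. Stack: [64]
RETURN_VALUE → return 64.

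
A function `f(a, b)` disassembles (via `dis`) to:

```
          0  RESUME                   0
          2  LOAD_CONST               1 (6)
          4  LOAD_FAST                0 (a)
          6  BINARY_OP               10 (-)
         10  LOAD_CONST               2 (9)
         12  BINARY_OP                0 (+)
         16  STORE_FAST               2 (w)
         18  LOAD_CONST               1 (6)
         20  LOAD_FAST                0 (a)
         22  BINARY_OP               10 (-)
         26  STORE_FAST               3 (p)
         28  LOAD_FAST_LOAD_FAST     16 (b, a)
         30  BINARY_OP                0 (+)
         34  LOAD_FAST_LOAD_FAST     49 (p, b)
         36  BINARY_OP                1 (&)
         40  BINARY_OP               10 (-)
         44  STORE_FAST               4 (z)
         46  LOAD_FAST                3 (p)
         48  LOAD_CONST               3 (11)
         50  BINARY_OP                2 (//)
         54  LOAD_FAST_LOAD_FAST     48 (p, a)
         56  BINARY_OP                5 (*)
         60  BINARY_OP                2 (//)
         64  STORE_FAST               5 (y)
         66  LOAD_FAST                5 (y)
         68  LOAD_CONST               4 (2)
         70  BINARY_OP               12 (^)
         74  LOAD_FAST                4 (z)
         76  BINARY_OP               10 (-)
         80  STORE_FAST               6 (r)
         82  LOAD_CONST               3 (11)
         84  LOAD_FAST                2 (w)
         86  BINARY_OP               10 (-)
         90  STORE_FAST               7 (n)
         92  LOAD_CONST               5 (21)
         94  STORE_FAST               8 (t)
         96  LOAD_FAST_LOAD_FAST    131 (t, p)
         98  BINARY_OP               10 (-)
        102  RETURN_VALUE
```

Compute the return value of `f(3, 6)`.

LOAD_CONST → push 6. Stack: [6]
LOAD_FAST a → push 3. Stack: [6, 3]
BINARY_OP - → 6 - 3 = 3. Stack: [3]
LOAD_CONST → push 9. Stack: [3, 9]
BINARY_OP + → 3 + 9 = 12. Stack: [12]
STORE_FAST w → w=12. Stack: []
LOAD_CONST → push 6. Stack: [6]
LOAD_FAST a → push 3. Stack: [6, 3]
BINARY_OP - → 6 - 3 = 3. Stack: [3]
STORE_FAST p → p=3. Stack: []
LOAD_FAST_LOAD_FAST b,a → push 6,3. Stack: [6, 3]
BINARY_OP + → 6 + 3 = 9. Stack: [9]
LOAD_FAST_LOAD_FAST p,b → push 3,6. Stack: [9, 3, 6]
BINARY_OP & → 3 & 6 = 2. Stack: [9, 2]
BINARY_OP - → 9 - 2 = 7. Stack: [7]
STORE_FAST z → z=7. Stack: []
LOAD_FAST p → push 3. Stack: [3]
LOAD_CONST → push 11. Stack: [3, 11]
BINARY_OP // → 3 // 11 = 0. Stack: [0]
LOAD_FAST_LOAD_FAST p,a → push 3,3. Stack: [0, 3, 3]
BINARY_OP * → 3 * 3 = 9. Stack: [0, 9]
BINARY_OP // → 0 // 9 = 0. Stack: [0]
STORE_FAST y → y=0. Stack: []
LOAD_FAST y → push 0. Stack: [0]
LOAD_CONST → push 2. Stack: [0, 2]
BINARY_OP ^ → 0 ^ 2 = 2. Stack: [2]
LOAD_FAST z → push 7. Stack: [2, 7]
BINARY_OP - → 2 - 7 = -5. Stack: [-5]
STORE_FAST r → r=-5. Stack: []
LOAD_CONST → push 11. Stack: [11]
LOAD_FAST w → push 12. Stack: [11, 12]
BINARY_OP - → 11 - 12 = -1. Stack: [-1]
STORE_FAST n → n=-1. Stack: []
LOAD_CONST → push 21. Stack: [21]
STORE_FAST t → t=21. Stack: []
LOAD_FAST_LOAD_FAST t,p → push 21,3. Stack: [21, 3]
BINARY_OP - → 21 - 3 = 18. Stack: [18]
RETURN_VALUE → return 18.

18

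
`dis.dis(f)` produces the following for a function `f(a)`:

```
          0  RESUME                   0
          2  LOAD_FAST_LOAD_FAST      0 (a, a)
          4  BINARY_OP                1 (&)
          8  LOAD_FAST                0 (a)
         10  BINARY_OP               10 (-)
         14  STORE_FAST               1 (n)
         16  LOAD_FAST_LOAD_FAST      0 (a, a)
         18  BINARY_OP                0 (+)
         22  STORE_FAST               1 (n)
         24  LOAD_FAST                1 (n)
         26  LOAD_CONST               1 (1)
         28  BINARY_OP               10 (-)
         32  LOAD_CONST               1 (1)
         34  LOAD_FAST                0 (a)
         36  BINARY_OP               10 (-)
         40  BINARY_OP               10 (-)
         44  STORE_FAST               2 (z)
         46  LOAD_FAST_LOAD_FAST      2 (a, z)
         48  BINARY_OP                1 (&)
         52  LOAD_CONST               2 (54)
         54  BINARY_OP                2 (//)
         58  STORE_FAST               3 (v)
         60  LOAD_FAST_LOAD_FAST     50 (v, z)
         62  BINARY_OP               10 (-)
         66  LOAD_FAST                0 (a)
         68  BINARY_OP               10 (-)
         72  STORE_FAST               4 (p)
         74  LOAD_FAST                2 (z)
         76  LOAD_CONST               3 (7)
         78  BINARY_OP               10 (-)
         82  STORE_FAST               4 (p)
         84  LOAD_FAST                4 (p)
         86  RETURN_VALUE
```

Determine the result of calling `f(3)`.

LOAD_FAST_LOAD_FAST a,a → push 3,3. Stack: [3, 3]
BINARY_OP & → 3 & 3 = 3. Stack: [3]
LOAD_FAST a → push 3. Stack: [3, 3]
BINARY_OP - → 3 - 3 = 0. Stack: [0]
STORE_FAST n → n=0. Stack: []
LOAD_FAST_LOAD_FAST a,a → push 3,3. Stack: [3, 3]
BINARY_OP + → 3 + 3 = 6. Stack: [6]
STORE_FAST n → n=6. Stack: []
LOAD_FAST n → push 6. Stack: [6]
LOAD_CONST → push 1. Stack: [6, 1]
BINARY_OP - → 6 - 1 = 5. Stack: [5]
LOAD_CONST → push 1. Stack: [5, 1]
LOAD_FAST a → push 3. Stack: [5, 1, 3]
BINARY_OP - → 1 - 3 = -2. Stack: [5, -2]
BINARY_OP - → 5 - -2 = 7. Stack: [7]
STORE_FAST z → z=7. Stack: []
LOAD_FAST_LOAD_FAST a,z → push 3,7. Stack: [3, 7]
BINARY_OP & → 3 & 7 = 3. Stack: [3]
LOAD_CONST → push 54. Stack: [3, 54]
BINARY_OP // → 3 // 54 = 0. Stack: [0]
STORE_FAST v → v=0. Stack: []
LOAD_FAST_LOAD_FAST v,z → push 0,7. Stack: [0, 7]
BINARY_OP - → 0 - 7 = -7. Stack: [-7]
LOAD_FAST a → push 3. Stack: [-7, 3]
BINARY_OP - → -7 - 3 = -10. Stack: [-10]
STORE_FAST p → p=-10. Stack: []
LOAD_FAST z → push 7. Stack: [7]
LOAD_CONST → push 7. Stack: [7, 7]
BINARY_OP - → 7 - 7 = 0. Stack: [0]
STORE_FAST p → p=0. Stack: []
LOAD_FAST p → push 0. Stack: [0]
RETURN_VALUE → return 0.

0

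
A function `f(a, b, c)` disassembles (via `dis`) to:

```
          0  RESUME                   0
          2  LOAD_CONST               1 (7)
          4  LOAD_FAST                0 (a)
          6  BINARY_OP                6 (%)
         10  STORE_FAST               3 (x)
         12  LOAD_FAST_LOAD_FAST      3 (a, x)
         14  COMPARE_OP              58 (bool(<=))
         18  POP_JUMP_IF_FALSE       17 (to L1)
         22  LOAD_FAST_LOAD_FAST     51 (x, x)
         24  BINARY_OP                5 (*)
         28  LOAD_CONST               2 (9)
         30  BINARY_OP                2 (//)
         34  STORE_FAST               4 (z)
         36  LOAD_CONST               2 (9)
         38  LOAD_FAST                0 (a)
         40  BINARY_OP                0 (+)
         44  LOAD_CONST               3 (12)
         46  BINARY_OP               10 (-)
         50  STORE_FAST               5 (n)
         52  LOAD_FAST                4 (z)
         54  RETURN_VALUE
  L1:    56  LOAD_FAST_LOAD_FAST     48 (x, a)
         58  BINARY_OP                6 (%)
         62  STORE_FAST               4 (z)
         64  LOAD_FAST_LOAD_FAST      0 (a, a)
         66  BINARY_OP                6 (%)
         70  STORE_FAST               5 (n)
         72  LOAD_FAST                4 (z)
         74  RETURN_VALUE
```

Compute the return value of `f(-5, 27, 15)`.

1

LOAD_CONST → push 7. Stack: [7]
LOAD_FAST a → push -5. Stack: [7, -5]
BINARY_OP % → 7 % -5 = -3. Stack: [-3]
STORE_FAST x → x=-3. Stack: []
LOAD_FAST_LOAD_FAST a,x → push -5,-3. Stack: [-5, -3]
COMPARE_OP bool(<=) → -5 vs -3 = True. Stack: [True]
POP_JUMP_IF_FALSE → pop True; no jump. Stack: []
LOAD_FAST_LOAD_FAST x,x → push -3,-3. Stack: [-3, -3]
BINARY_OP * → -3 * -3 = 9. Stack: [9]
LOAD_CONST → push 9. Stack: [9, 9]
BINARY_OP // → 9 // 9 = 1. Stack: [1]
STORE_FAST z → z=1. Stack: []
LOAD_CONST → push 9. Stack: [9]
LOAD_FAST a → push -5. Stack: [9, -5]
BINARY_OP + → 9 + -5 = 4. Stack: [4]
LOAD_CONST → push 12. Stack: [4, 12]
BINARY_OP - → 4 - 12 = -8. Stack: [-8]
STORE_FAST n → n=-8. Stack: []
LOAD_FAST z → push 1. Stack: [1]
RETURN_VALUE → return 1.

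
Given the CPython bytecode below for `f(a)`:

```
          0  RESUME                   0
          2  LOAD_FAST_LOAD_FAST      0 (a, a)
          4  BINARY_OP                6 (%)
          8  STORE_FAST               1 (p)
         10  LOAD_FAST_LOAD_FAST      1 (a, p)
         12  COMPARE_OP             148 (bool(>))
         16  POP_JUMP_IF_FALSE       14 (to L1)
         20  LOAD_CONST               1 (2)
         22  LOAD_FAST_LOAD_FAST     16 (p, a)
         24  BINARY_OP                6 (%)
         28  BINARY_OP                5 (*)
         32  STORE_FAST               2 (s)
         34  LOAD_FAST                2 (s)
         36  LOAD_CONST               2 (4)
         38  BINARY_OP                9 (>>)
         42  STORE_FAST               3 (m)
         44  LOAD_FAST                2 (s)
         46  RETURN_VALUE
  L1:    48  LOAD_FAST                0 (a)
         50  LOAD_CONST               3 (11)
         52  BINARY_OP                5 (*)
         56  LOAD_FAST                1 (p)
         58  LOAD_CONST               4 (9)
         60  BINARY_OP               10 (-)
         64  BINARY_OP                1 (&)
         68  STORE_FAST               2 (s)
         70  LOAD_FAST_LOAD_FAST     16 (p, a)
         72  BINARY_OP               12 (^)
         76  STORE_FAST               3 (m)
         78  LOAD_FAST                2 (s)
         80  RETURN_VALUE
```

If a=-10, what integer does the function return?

-110

LOAD_FAST_LOAD_FAST a,a → push -10,-10. Stack: [-10, -10]
BINARY_OP % → -10 % -10 = 0. Stack: [0]
STORE_FAST p → p=0. Stack: []
LOAD_FAST_LOAD_FAST a,p → push -10,0. Stack: [-10, 0]
COMPARE_OP bool(>) → -10 vs 0 = False. Stack: [False]
POP_JUMP_IF_FALSE → pop False; jump. Stack: []
LOAD_FAST a → push -10. Stack: [-10]
LOAD_CONST → push 11. Stack: [-10, 11]
BINARY_OP * → -10 * 11 = -110. Stack: [-110]
LOAD_FAST p → push 0. Stack: [-110, 0]
LOAD_CONST → push 9. Stack: [-110, 0, 9]
BINARY_OP - → 0 - 9 = -9. Stack: [-110, -9]
BINARY_OP & → -110 & -9 = -110. Stack: [-110]
STORE_FAST s → s=-110. Stack: []
LOAD_FAST_LOAD_FAST p,a → push 0,-10. Stack: [0, -10]
BINARY_OP ^ → 0 ^ -10 = -10. Stack: [-10]
STORE_FAST m → m=-10. Stack: []
LOAD_FAST s → push -110. Stack: [-110]
RETURN_VALUE → return -110.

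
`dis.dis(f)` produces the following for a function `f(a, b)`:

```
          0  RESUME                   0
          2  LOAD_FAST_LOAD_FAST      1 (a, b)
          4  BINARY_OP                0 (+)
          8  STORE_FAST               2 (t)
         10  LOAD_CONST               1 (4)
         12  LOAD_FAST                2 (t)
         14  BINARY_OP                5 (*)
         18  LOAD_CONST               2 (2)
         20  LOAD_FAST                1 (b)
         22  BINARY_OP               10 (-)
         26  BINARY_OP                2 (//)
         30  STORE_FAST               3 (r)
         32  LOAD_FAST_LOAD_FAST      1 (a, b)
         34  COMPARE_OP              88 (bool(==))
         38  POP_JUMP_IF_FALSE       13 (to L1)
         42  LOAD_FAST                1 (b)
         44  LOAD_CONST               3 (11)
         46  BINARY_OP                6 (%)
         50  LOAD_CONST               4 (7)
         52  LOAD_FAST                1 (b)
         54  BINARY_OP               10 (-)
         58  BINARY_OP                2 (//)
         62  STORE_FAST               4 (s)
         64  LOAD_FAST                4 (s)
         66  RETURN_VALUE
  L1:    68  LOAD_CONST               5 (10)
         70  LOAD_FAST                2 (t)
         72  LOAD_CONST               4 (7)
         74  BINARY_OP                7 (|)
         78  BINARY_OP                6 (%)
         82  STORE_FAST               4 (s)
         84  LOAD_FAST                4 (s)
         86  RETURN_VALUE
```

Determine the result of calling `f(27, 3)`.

10

LOAD_FAST_LOAD_FAST a,b → push 27,3. Stack: [27, 3]
BINARY_OP + → 27 + 3 = 30. Stack: [30]
STORE_FAST t → t=30. Stack: []
LOAD_CONST → push 4. Stack: [4]
LOAD_FAST t → push 30. Stack: [4, 30]
BINARY_OP * → 4 * 30 = 120. Stack: [120]
LOAD_CONST → push 2. Stack: [120, 2]
LOAD_FAST b → push 3. Stack: [120, 2, 3]
BINARY_OP - → 2 - 3 = -1. Stack: [120, -1]
BINARY_OP // → 120 // -1 = -120. Stack: [-120]
STORE_FAST r → r=-120. Stack: []
LOAD_FAST_LOAD_FAST a,b → push 27,3. Stack: [27, 3]
COMPARE_OP bool(==) → 27 vs 3 = False. Stack: [False]
POP_JUMP_IF_FALSE → pop False; jump. Stack: []
LOAD_CONST → push 10. Stack: [10]
LOAD_FAST t → push 30. Stack: [10, 30]
LOAD_CONST → push 7. Stack: [10, 30, 7]
BINARY_OP | → 30 | 7 = 31. Stack: [10, 31]
BINARY_OP % → 10 % 31 = 10. Stack: [10]
STORE_FAST s → s=10. Stack: []
LOAD_FAST s → push 10. Stack: [10]
RETURN_VALUE → return 10.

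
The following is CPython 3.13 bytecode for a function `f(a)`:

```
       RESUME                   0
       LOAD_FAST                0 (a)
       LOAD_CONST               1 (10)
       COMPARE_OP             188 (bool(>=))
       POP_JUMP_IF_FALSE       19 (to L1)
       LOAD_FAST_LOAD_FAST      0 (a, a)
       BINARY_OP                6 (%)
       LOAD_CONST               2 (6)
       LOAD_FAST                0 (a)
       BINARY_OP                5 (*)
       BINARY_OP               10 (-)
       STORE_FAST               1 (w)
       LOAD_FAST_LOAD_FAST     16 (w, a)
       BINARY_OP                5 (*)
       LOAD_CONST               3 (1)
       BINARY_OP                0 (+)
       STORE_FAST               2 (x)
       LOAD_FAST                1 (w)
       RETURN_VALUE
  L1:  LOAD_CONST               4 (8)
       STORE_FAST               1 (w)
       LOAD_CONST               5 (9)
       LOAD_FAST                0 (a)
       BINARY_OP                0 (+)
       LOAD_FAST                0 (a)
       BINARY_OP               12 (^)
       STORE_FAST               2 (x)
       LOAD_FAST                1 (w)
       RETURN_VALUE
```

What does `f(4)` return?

LOAD_FAST a → push 4. Stack: [4]
LOAD_CONST → push 10. Stack: [4, 10]
COMPARE_OP bool(>=) → 4 vs 10 = False. Stack: [False]
POP_JUMP_IF_FALSE → pop False; jump. Stack: []
LOAD_CONST → push 8. Stack: [8]
STORE_FAST w → w=8. Stack: []
LOAD_CONST → push 9. Stack: [9]
LOAD_FAST a → push 4. Stack: [9, 4]
BINARY_OP + → 9 + 4 = 13. Stack: [13]
LOAD_FAST a → push 4. Stack: [13, 4]
BINARY_OP ^ → 13 ^ 4 = 9. Stack: [9]
STORE_FAST x → x=9. Stack: []
LOAD_FAST w → push 8. Stack: [8]
RETURN_VALUE → return 8.

8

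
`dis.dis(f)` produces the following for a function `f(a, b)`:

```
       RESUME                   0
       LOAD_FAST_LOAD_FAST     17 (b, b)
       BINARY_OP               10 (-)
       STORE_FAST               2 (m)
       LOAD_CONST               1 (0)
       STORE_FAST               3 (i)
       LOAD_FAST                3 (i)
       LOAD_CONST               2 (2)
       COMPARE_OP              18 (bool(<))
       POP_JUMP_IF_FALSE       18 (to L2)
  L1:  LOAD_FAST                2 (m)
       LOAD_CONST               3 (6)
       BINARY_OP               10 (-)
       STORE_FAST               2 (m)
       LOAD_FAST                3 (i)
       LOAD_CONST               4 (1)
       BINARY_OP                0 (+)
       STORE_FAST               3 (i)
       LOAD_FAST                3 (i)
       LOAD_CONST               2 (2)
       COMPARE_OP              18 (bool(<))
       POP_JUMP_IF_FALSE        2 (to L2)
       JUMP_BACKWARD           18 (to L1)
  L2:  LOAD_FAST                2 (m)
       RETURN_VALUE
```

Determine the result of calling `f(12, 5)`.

-12

LOAD_FAST_LOAD_FAST b,b → push 5,5. Stack: [5, 5]
BINARY_OP - → 5 - 5 = 0. Stack: [0]
STORE_FAST m → m=0. Stack: []
LOAD_CONST → push 0. Stack: [0]
STORE_FAST i → i=0. Stack: []
LOAD_FAST i → push 0. Stack: [0]
LOAD_CONST → push 2. Stack: [0, 2]
COMPARE_OP bool(<) → 0 vs 2 = True. Stack: [True]
POP_JUMP_IF_FALSE → pop True; no jump. Stack: []
LOAD_FAST m → push 0. Stack: [0]
LOAD_CONST → push 6. Stack: [0, 6]
BINARY_OP - → 0 - 6 = -6. Stack: [-6]
STORE_FAST m → m=-6. Stack: []
LOAD_FAST i → push 0. Stack: [0]
LOAD_CONST → push 1. Stack: [0, 1]
BINARY_OP + → 0 + 1 = 1. Stack: [1]
STORE_FAST i → i=1. Stack: []
LOAD_FAST i → push 1. Stack: [1]
LOAD_CONST → push 2. Stack: [1, 2]
COMPARE_OP bool(<) → 1 vs 2 = True. Stack: [True]
POP_JUMP_IF_FALSE → pop True; no jump. Stack: []
LOAD_FAST m → push -6. Stack: [-6]
LOAD_CONST → push 6. Stack: [-6, 6]
BINARY_OP - → -6 - 6 = -12. Stack: [-12]
STORE_FAST m → m=-12. Stack: []
LOAD_FAST i → push 1. Stack: [1]
LOAD_CONST → push 1. Stack: [1, 1]
BINARY_OP + → 1 + 1 = 2. Stack: [2]
STORE_FAST i → i=2. Stack: []
LOAD_FAST i → push 2. Stack: [2]
LOAD_CONST → push 2. Stack: [2, 2]
COMPARE_OP bool(<) → 2 vs 2 = False. Stack: [False]
POP_JUMP_IF_FALSE → pop False; jump. Stack: []
LOAD_FAST m → push -12. Stack: [-12]
RETURN_VALUE → return -12.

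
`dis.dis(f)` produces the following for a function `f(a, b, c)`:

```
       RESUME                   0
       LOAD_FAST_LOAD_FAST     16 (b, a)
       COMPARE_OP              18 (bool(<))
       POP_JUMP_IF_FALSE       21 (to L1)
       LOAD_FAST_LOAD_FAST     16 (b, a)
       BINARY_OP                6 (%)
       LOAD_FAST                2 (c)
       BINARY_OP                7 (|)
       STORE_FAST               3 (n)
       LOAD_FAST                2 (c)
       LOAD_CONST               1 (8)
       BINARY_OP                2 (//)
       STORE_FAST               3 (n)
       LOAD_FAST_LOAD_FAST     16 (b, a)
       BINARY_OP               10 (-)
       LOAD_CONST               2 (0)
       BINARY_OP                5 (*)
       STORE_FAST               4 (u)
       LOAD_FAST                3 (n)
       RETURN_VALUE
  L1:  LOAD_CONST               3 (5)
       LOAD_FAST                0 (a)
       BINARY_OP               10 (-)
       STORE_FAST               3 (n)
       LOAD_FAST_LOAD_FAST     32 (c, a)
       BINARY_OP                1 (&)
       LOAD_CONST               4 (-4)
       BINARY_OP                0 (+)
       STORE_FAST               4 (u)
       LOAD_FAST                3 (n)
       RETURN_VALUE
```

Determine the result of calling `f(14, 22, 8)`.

LOAD_FAST_LOAD_FAST b,a → push 22,14. Stack: [22, 14]
COMPARE_OP bool(<) → 22 vs 14 = False. Stack: [False]
POP_JUMP_IF_FALSE → pop False; jump. Stack: []
LOAD_CONST → push 5. Stack: [5]
LOAD_FAST a → push 14. Stack: [5, 14]
BINARY_OP - → 5 - 14 = -9. Stack: [-9]
STORE_FAST n → n=-9. Stack: []
LOAD_FAST_LOAD_FAST c,a → push 8,14. Stack: [8, 14]
BINARY_OP & → 8 & 14 = 8. Stack: [8]
LOAD_CONST → push -4. Stack: [8, -4]
BINARY_OP + → 8 + -4 = 4. Stack: [4]
STORE_FAST u → u=4. Stack: []
LOAD_FAST n → push -9. Stack: [-9]
RETURN_VALUE → return -9.

-9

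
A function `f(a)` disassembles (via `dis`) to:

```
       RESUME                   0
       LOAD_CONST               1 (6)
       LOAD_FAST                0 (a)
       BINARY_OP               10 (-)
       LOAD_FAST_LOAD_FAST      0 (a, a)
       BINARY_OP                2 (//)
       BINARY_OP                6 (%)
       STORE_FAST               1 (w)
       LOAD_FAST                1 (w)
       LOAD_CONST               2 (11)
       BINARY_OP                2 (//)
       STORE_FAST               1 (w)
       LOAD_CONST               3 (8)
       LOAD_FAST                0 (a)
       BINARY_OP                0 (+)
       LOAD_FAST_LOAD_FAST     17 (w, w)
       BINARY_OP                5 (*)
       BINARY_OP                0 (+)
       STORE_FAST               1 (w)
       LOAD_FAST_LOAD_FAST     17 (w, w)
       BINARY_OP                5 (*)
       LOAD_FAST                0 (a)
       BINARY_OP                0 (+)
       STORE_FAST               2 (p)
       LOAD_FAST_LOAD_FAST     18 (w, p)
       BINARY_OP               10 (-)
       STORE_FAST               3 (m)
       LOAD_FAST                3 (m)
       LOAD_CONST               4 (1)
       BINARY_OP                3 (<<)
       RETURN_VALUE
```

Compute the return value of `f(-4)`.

LOAD_CONST → push 6. Stack: [6]
LOAD_FAST a → push -4. Stack: [6, -4]
BINARY_OP - → 6 - -4 = 10. Stack: [10]
LOAD_FAST_LOAD_FAST a,a → push -4,-4. Stack: [10, -4, -4]
BINARY_OP // → -4 // -4 = 1. Stack: [10, 1]
BINARY_OP % → 10 % 1 = 0. Stack: [0]
STORE_FAST w → w=0. Stack: []
LOAD_FAST w → push 0. Stack: [0]
LOAD_CONST → push 11. Stack: [0, 11]
BINARY_OP // → 0 // 11 = 0. Stack: [0]
STORE_FAST w → w=0. Stack: []
LOAD_CONST → push 8. Stack: [8]
LOAD_FAST a → push -4. Stack: [8, -4]
BINARY_OP + → 8 + -4 = 4. Stack: [4]
LOAD_FAST_LOAD_FAST w,w → push 0,0. Stack: [4, 0, 0]
BINARY_OP * → 0 * 0 = 0. Stack: [4, 0]
BINARY_OP + → 4 + 0 = 4. Stack: [4]
STORE_FAST w → w=4. Stack: []
LOAD_FAST_LOAD_FAST w,w → push 4,4. Stack: [4, 4]
BINARY_OP * → 4 * 4 = 16. Stack: [16]
LOAD_FAST a → push -4. Stack: [16, -4]
BINARY_OP + → 16 + -4 = 12. Stack: [12]
STORE_FAST p → p=12. Stack: []
LOAD_FAST_LOAD_FAST w,p → push 4,12. Stack: [4, 12]
BINARY_OP - → 4 - 12 = -8. Stack: [-8]
STORE_FAST m → m=-8. Stack: []
LOAD_FAST m → push -8. Stack: [-8]
LOAD_CONST → push 1. Stack: [-8, 1]
BINARY_OP << → -8 << 1 = -16. Stack: [-16]
RETURN_VALUE → return -16.

-16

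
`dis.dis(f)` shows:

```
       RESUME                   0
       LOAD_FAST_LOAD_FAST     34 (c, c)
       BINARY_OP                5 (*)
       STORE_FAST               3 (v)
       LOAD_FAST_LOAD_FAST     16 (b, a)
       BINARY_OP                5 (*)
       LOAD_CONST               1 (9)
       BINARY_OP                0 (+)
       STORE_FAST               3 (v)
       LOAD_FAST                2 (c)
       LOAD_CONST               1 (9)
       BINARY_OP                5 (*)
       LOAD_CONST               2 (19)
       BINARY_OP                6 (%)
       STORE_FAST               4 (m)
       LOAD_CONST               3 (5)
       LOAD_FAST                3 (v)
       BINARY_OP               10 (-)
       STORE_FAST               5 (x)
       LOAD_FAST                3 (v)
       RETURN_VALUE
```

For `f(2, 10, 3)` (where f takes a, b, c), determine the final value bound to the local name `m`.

LOAD_FAST_LOAD_FAST c,c → push 3,3. Stack: [3, 3]
BINARY_OP * → 3 * 3 = 9. Stack: [9]
STORE_FAST v → v=9. Stack: []
LOAD_FAST_LOAD_FAST b,a → push 10,2. Stack: [10, 2]
BINARY_OP * → 10 * 2 = 20. Stack: [20]
LOAD_CONST → push 9. Stack: [20, 9]
BINARY_OP + → 20 + 9 = 29. Stack: [29]
STORE_FAST v → v=29. Stack: []
LOAD_FAST c → push 3. Stack: [3]
LOAD_CONST → push 9. Stack: [3, 9]
BINARY_OP * → 3 * 9 = 27. Stack: [27]
LOAD_CONST → push 19. Stack: [27, 19]
BINARY_OP % → 27 % 19 = 8. Stack: [8]
STORE_FAST m → m=8. Stack: []
LOAD_CONST → push 5. Stack: [5]
LOAD_FAST v → push 29. Stack: [5, 29]
BINARY_OP - → 5 - 29 = -24. Stack: [-24]
STORE_FAST x → x=-24. Stack: []
LOAD_FAST v → push 29. Stack: [29]
RETURN_VALUE → return 29.

8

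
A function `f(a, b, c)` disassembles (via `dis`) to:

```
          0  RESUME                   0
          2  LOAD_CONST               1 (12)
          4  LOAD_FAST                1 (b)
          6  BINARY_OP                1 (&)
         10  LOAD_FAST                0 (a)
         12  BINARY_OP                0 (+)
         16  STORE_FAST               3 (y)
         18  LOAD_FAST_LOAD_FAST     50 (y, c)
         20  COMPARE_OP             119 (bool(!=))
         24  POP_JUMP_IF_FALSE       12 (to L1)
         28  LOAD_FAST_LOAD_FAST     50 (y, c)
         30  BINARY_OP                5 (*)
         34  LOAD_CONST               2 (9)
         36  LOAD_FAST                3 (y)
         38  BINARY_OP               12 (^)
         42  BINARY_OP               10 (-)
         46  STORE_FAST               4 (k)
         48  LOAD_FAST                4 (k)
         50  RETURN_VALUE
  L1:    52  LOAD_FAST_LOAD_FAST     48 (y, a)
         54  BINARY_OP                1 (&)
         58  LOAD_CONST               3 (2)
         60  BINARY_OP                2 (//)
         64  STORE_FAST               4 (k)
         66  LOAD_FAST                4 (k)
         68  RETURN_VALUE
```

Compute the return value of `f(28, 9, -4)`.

-189

LOAD_CONST → push 12. Stack: [12]
LOAD_FAST b → push 9. Stack: [12, 9]
BINARY_OP & → 12 & 9 = 8. Stack: [8]
LOAD_FAST a → push 28. Stack: [8, 28]
BINARY_OP + → 8 + 28 = 36. Stack: [36]
STORE_FAST y → y=36. Stack: []
LOAD_FAST_LOAD_FAST y,c → push 36,-4. Stack: [36, -4]
COMPARE_OP bool(!=) → 36 vs -4 = True. Stack: [True]
POP_JUMP_IF_FALSE → pop True; no jump. Stack: []
LOAD_FAST_LOAD_FAST y,c → push 36,-4. Stack: [36, -4]
BINARY_OP * → 36 * -4 = -144. Stack: [-144]
LOAD_CONST → push 9. Stack: [-144, 9]
LOAD_FAST y → push 36. Stack: [-144, 9, 36]
BINARY_OP ^ → 9 ^ 36 = 45. Stack: [-144, 45]
BINARY_OP - → -144 - 45 = -189. Stack: [-189]
STORE_FAST k → k=-189. Stack: []
LOAD_FAST k → push -189. Stack: [-189]
RETURN_VALUE → return -189.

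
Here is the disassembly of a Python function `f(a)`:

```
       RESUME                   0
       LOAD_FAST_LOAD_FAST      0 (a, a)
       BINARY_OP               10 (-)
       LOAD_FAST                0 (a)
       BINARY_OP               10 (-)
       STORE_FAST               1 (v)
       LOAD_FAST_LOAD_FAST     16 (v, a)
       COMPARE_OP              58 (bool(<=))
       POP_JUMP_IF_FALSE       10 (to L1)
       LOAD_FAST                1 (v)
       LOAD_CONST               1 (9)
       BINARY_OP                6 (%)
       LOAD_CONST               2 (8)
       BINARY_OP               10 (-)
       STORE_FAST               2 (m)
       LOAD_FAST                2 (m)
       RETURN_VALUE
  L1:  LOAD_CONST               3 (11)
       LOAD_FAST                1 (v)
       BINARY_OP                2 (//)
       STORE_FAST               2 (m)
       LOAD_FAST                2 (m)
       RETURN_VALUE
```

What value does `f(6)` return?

LOAD_FAST_LOAD_FAST a,a → push 6,6. Stack: [6, 6]
BINARY_OP - → 6 - 6 = 0. Stack: [0]
LOAD_FAST a → push 6. Stack: [0, 6]
BINARY_OP - → 0 - 6 = -6. Stack: [-6]
STORE_FAST v → v=-6. Stack: []
LOAD_FAST_LOAD_FAST v,a → push -6,6. Stack: [-6, 6]
COMPARE_OP bool(<=) → -6 vs 6 = True. Stack: [True]
POP_JUMP_IF_FALSE → pop True; no jump. Stack: []
LOAD_FAST v → push -6. Stack: [-6]
LOAD_CONST → push 9. Stack: [-6, 9]
BINARY_OP % → -6 % 9 = 3. Stack: [3]
LOAD_CONST → push 8. Stack: [3, 8]
BINARY_OP - → 3 - 8 = -5. Stack: [-5]
STORE_FAST m → m=-5. Stack: []
LOAD_FAST m → push -5. Stack: [-5]
RETURN_VALUE → return -5.

-5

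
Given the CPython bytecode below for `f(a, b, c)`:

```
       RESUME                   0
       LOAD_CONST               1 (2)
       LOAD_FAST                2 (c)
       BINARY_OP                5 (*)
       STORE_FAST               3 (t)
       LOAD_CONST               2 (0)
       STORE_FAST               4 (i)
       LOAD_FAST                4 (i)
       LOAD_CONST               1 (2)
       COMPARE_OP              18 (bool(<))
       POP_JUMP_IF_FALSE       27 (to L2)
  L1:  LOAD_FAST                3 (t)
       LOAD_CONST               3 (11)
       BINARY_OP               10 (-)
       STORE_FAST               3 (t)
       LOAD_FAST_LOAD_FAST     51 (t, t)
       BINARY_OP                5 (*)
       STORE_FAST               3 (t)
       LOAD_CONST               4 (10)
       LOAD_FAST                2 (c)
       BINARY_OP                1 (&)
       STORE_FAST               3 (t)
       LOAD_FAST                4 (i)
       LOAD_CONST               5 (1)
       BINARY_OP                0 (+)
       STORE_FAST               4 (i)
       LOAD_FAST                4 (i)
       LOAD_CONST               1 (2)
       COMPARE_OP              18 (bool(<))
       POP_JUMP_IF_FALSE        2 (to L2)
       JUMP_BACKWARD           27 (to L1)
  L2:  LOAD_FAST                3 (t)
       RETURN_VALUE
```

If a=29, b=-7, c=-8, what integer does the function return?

LOAD_CONST → push 2. Stack: [2]
LOAD_FAST c → push -8. Stack: [2, -8]
BINARY_OP * → 2 * -8 = -16. Stack: [-16]
STORE_FAST t → t=-16. Stack: []
LOAD_CONST → push 0. Stack: [0]
STORE_FAST i → i=0. Stack: []
LOAD_FAST i → push 0. Stack: [0]
LOAD_CONST → push 2. Stack: [0, 2]
COMPARE_OP bool(<) → 0 vs 2 = True. Stack: [True]
POP_JUMP_IF_FALSE → pop True; no jump. Stack: []
LOAD_FAST t → push -16. Stack: [-16]
LOAD_CONST → push 11. Stack: [-16, 11]
BINARY_OP - → -16 - 11 = -27. Stack: [-27]
STORE_FAST t → t=-27. Stack: []
LOAD_FAST_LOAD_FAST t,t → push -27,-27. Stack: [-27, -27]
BINARY_OP * → -27 * -27 = 729. Stack: [729]
STORE_FAST t → t=729. Stack: []
LOAD_CONST → push 10. Stack: [10]
LOAD_FAST c → push -8. Stack: [10, -8]
BINARY_OP & → 10 & -8 = 8. Stack: [8]
STORE_FAST t → t=8. Stack: []
LOAD_FAST i → push 0. Stack: [0]
LOAD_CONST → push 1. Stack: [0, 1]
BINARY_OP + → 0 + 1 = 1. Stack: [1]
STORE_FAST i → i=1. Stack: []
LOAD_FAST i → push 1. Stack: [1]
LOAD_CONST → push 2. Stack: [1, 2]
COMPARE_OP bool(<) → 1 vs 2 = True. Stack: [True]
POP_JUMP_IF_FALSE → pop True; no jump. Stack: []
LOAD_FAST t → push 8. Stack: [8]
LOAD_CONST → push 11. Stack: [8, 11]
BINARY_OP - → 8 - 11 = -3. Stack: [-3]
STORE_FAST t → t=-3. Stack: []
LOAD_FAST_LOAD_FAST t,t → push -3,-3. Stack: [-3, -3]
BINARY_OP * → -3 * -3 = 9. Stack: [9]
STORE_FAST t → t=9. Stack: []
LOAD_CONST → push 10. Stack: [10]
LOAD_FAST c → push -8. Stack: [10, -8]
BINARY_OP & → 10 & -8 = 8. Stack: [8]
STORE_FAST t → t=8. Stack: []
LOAD_FAST i → push 1. Stack: [1]
LOAD_CONST → push 1. Stack: [1, 1]
BINARY_OP + → 1 + 1 = 2. Stack: [2]
STORE_FAST i → i=2. Stack: []
LOAD_FAST i → push 2. Stack: [2]
LOAD_CONST → push 2. Stack: [2, 2]
COMPARE_OP bool(<) → 2 vs 2 = False. Stack: [False]
POP_JUMP_IF_FALSE → pop False; jump. Stack: []
LOAD_FAST t → push 8. Stack: [8]
RETURN_VALUE → return 8.

8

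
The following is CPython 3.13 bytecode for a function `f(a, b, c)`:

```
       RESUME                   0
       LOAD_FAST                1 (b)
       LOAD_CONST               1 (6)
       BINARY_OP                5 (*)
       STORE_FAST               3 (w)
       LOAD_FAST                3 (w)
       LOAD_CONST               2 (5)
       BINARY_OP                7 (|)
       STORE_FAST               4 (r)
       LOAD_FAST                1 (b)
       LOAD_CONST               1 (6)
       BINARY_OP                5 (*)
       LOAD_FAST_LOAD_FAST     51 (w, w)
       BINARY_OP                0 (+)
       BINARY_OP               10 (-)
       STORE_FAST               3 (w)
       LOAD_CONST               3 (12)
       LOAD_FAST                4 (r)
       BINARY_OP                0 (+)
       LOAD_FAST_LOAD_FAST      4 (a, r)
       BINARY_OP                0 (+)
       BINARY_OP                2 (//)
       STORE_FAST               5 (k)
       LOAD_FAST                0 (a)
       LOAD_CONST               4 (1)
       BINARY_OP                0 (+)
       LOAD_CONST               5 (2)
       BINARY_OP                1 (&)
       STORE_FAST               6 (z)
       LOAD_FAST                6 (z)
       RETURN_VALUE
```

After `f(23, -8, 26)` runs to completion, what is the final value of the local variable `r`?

LOAD_FAST b → push -8. Stack: [-8]
LOAD_CONST → push 6. Stack: [-8, 6]
BINARY_OP * → -8 * 6 = -48. Stack: [-48]
STORE_FAST w → w=-48. Stack: []
LOAD_FAST w → push -48. Stack: [-48]
LOAD_CONST → push 5. Stack: [-48, 5]
BINARY_OP | → -48 | 5 = -43. Stack: [-43]
STORE_FAST r → r=-43. Stack: []
LOAD_FAST b → push -8. Stack: [-8]
LOAD_CONST → push 6. Stack: [-8, 6]
BINARY_OP * → -8 * 6 = -48. Stack: [-48]
LOAD_FAST_LOAD_FAST w,w → push -48,-48. Stack: [-48, -48, -48]
BINARY_OP + → -48 + -48 = -96. Stack: [-48, -96]
BINARY_OP - → -48 - -96 = 48. Stack: [48]
STORE_FAST w → w=48. Stack: []
LOAD_CONST → push 12. Stack: [12]
LOAD_FAST r → push -43. Stack: [12, -43]
BINARY_OP + → 12 + -43 = -31. Stack: [-31]
LOAD_FAST_LOAD_FAST a,r → push 23,-43. Stack: [-31, 23, -43]
BINARY_OP + → 23 + -43 = -20. Stack: [-31, -20]
BINARY_OP // → -31 // -20 = 1. Stack: [1]
STORE_FAST k → k=1. Stack: []
LOAD_FAST a → push 23. Stack: [23]
LOAD_CONST → push 1. Stack: [23, 1]
BINARY_OP + → 23 + 1 = 24. Stack: [24]
LOAD_CONST → push 2. Stack: [24, 2]
BINARY_OP & → 24 & 2 = 0. Stack: [0]
STORE_FAST z → z=0. Stack: []
LOAD_FAST z → push 0. Stack: [0]
RETURN_VALUE → return 0.

-43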